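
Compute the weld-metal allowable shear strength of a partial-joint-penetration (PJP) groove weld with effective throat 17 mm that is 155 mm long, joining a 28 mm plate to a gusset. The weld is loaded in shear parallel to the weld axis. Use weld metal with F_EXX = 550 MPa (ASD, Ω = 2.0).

Effective throat (given) t_e = 17 mm.
A_we = 17 × 155 = 2635 mm².
F_nw = 0.6 F_EXX = 330 MPa.
R_n/Ω = (330 × 2635) / 2.0 × 10⁻³ = 434.8 kN.

R_n/Ω ≈ 435 kN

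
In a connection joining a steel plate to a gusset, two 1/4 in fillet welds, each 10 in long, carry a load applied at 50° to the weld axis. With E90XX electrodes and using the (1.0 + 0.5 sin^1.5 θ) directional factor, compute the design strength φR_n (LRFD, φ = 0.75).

E90XX → F_EXX = 90 ksi.
t_e = 0.707 × 0.25 = 0.1767 in; A_we = 0.1767 × 20 = 3.535 in².
Directional factor: 1.0 + 0.5 sin^1.5(50°) = 1.335.
F_nw = 0.6 × 90 × 1.335 = 72.1 ksi.
φR_n = 0.75 × 72.1 × 3.535 = 191.2 kip.

φR_n ≈ 191 kip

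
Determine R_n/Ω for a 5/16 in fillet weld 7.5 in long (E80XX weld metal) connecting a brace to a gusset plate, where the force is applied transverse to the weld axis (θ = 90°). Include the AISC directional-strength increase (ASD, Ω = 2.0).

E80XX → F_EXX = 80 ksi.
t_e = 0.707 × 0.3125 = 0.2209 in; A_we = 0.2209 × 7.5 = 1.657 in².
Directional factor: 1.0 + 0.5 sin^1.5(90°) = 1.5.
F_nw = 0.6 × 80 × 1.5 = 72 ksi.
R_n/Ω = (72 × 1.657) / 2.0 = 59.65 kip.

R_n/Ω ≈ 59.7 kip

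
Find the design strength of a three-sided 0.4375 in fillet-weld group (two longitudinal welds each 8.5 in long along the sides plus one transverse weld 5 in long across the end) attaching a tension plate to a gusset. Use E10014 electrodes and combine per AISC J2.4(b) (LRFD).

E100XX → F_EXX = 100 ksi.
t_e = 0.707 × 0.4375 = 0.3093 in.
R_nwl = 0.6 × 100 × 0.3093 × 17 = 315.5 kip (longitudinal, 2 welds).
R_nwt = 0.6 × 100 × 0.3093 × 5 = 92.79 kip (transverse, base value).
(i) R_nwl + R_nwt = 408.3 kip; (ii) 0.85 R_nwl + 1.5 R_nwt = 407.4 kip.
R_n = max = 408.3 kip [governs: (i)]; φR_n = 306.2 kip.

φR_n ≈ 306 kip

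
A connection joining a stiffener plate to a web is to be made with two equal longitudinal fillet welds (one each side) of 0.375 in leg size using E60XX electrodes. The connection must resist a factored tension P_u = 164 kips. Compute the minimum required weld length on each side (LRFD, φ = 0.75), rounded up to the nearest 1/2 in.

L = 11.5 in on each side

E60XX → F_EXX = 60 ksi.
Throat t_e = 0.707 × 0.375 = 0.2651 in.
φr_n = 0.75 × 0.6 × 60 × 0.2651 = 7.158 kips/in.
L_req = P_u / φr_n = 164 / 7.158 = 22.91 in total.
Per side: 22.91 / 2 = 11.46 in.
Round up → use L = 11.5 in on each side.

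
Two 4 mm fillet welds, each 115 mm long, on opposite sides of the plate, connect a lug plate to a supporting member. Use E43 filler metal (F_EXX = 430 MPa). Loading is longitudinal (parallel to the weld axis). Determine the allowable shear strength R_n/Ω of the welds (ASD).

R_n/Ω ≈ 83.9 kN

Effective throat t_e = 0.707 × 4 = 2.828 mm.
Total length L = 230 mm; A_we = 2.828 × 230 = 650.4 mm².
F_nw = 0.6 F_EXX = 0.6 × 430 = 258 MPa.
R_n = 258 × 650.4 × 10⁻³ = 167.8 kN; R_n/Ω = 167.8/2.0 = 83.91 kN.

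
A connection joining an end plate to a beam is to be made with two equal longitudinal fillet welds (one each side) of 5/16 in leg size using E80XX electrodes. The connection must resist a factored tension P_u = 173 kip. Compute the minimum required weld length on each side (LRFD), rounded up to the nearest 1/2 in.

L = 11 in on each side

E80XX → F_EXX = 80 ksi.
Throat t_e = 0.707 × 0.3125 = 0.2209 in.
φr_n = 0.75 × 0.6 × 80 × 0.2209 = 7.954 kip/in.
L_req = P_u / φr_n = 173 / 7.954 = 21.75 in total.
Per side: 21.75 / 2 = 10.88 in.
Round up → use L = 11 in on each side.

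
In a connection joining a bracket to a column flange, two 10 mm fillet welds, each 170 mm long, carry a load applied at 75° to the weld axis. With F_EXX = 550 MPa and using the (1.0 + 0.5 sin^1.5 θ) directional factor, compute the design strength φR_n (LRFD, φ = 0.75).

t_e = 0.707 × 10 = 7.07 mm; A_we = 7.07 × 340 = 2404 mm².
Directional factor: 1.0 + 0.5 sin^1.5(75°) = 1.475.
F_nw = 0.6 × 550 × 1.475 = 486.6 MPa.
φR_n = 0.75 × 486.6 × 2404 × 10⁻³ = 877.3 kN.

φR_n ≈ 877 kN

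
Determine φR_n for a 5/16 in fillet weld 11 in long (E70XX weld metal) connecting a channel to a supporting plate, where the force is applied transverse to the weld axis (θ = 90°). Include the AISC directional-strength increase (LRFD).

φR_n ≈ 115 kips

E70XX → F_EXX = 70 ksi.
t_e = 0.707 × 0.3125 = 0.2209 in; A_we = 0.2209 × 11 = 2.43 in².
Directional factor: 1.0 + 0.5 sin^1.5(90°) = 1.5.
F_nw = 0.6 × 70 × 1.5 = 63 ksi.
φR_n = 0.75 × 63 × 2.43 = 114.8 kips.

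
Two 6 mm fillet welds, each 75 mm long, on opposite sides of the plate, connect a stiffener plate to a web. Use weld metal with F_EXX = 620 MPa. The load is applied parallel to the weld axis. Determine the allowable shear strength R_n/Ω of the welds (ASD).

R_n/Ω ≈ 118 kN

Effective throat t_e = 0.707 × 6 = 4.242 mm.
Total length L = 150 mm; A_we = 4.242 × 150 = 636.3 mm².
F_nw = 0.6 F_EXX = 0.6 × 620 = 372 MPa.
R_n = 372 × 636.3 × 10⁻³ = 236.7 kN; R_n/Ω = 236.7/2.0 = 118.4 kN.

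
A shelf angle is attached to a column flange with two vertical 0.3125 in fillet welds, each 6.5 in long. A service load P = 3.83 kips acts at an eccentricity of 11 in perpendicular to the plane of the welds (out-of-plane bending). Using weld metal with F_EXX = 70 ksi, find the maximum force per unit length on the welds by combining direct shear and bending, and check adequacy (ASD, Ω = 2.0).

L_w = 2 × 6.5 = 13 in; section modulus (unit throat) S = 2 × L²/6 = 14.08 in².
Direct shear f_v = P/L_w = 3.83/13 = 0.2946 kip/in.
Moment M = P × e = 3.83 × 11 = 42.13 kip·in; bending f_b = M/S = 2.991 kip/in.
f_max = √(f_v² + f_b²) = √(0.2946² + 2.991²) = 3.006 kip/in.
r_n/Ω = (1/2.0) × 0.6 × 70 × (0.707 × 0.3125) = 4.64 kip/in → adequate.

f_max ≈ 3.01 kip/in; adequate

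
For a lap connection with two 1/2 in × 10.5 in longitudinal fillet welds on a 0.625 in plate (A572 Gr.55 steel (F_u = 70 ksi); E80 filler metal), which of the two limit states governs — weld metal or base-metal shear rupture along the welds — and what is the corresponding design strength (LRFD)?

φR_n ≈ 267 kip (weld metal governs)

E80XX → F_EXX = 80 ksi.
t_e = 0.707 × 0.5 = 0.3535 in; L = 21 in.
Weld metal: φR_n = 0.75 × 0.6 × 80 × 0.3535 × 21 = 267.2 kip.
Base metal (shear rupture): φR_n = 0.75 × 0.6 × 70 × 0.625 × 21 = 413.4 kip.
Governing: weld metal.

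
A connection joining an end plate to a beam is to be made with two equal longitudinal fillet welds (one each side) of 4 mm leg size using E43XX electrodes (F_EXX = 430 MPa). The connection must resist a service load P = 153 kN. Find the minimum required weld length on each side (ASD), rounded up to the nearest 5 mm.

L = 210 mm on each side

Throat t_e = 0.707 × 4 = 2.828 mm.
r_n/Ω = (0.6 × 430 × 2.828) / 2.0 = 364.8 N/mm = 0.3648 kN/mm.
L_req = P / (r_n/Ω) = 153 / 0.3648 = 419.4 mm total.
Per side: 419.4 / 2 = 209.7 mm.
Round up → use L = 210 mm on each side.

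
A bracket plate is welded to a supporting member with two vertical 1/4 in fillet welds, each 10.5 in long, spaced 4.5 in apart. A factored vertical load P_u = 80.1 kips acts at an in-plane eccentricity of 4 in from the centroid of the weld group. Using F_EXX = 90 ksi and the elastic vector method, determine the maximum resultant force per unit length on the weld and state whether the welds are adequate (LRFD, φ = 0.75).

f_max ≈ 8.39 kip/in; NOT adequate

Total weld length L_w = 21 in. Treat welds as unit-width lines.
Polar moment about centroid: J = 2[d³/12 + d(b/2)²] = 2[10.5³/12 + 10.5×2.25²] = 299.2 in³.
Direct shear f_v = P/L_w = 80.1 / 21 = 3.814 kip/in (vertical).
Torsion M = P·e = 80.1 × 4 = 320.4 kip·in.
Critical point at (x, y) = (2.25, 5.25) from centroid. f_tx = M·y/J = 5.621 kip/in; f_ty = M·x/J = 2.409 kip/in.
Resultant f_max = √[f_tx² + (f_v + f_ty)²] = √[5.621² + (3.814 + 2.409)²] = 8.386 kip/in.
Capacity per unit length: φr_n = 0.75 × 0.6 × 90 × (0.707 × 0.25) = 7.158 kip/in.
8.386 > 7.158 → NOT adequate.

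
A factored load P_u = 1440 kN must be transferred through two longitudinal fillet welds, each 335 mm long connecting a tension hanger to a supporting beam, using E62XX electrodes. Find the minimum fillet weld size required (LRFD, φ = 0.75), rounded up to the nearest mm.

E62XX → F_EXX = 620 MPa.
Total weld length L = 670 mm.
Required throat t_e = P_u / (φ × 0.6 F_EXX × L) = 1440 / (0.75 × 0.6 × 620 × 670 × 10⁻³) = 7.703 mm.
Required leg w = t_e / 0.707 = 10.9 mm → use 11 mm.

w = 11 mm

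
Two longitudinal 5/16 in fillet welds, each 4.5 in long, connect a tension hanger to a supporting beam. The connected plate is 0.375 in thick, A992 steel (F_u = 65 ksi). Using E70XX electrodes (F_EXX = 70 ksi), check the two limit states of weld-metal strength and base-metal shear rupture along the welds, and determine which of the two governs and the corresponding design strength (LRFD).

t_e = 0.707 × 0.3125 = 0.2209 in; L = 9 in.
Weld metal: φR_n = 0.75 × 0.6 × 70 × 0.2209 × 9 = 62.64 kip.
Base metal (shear rupture): φR_n = 0.75 × 0.6 × 65 × 0.375 × 9 = 98.72 kip.
Governing: weld metal.

φR_n ≈ 62.6 kip (weld metal governs)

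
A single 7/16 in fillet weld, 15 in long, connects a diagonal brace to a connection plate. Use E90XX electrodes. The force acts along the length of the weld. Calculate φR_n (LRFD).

φR_n ≈ 188 kips

E90XX → F_EXX = 90 ksi.
Effective throat t_e = 0.707 × 0.4375 = 0.3093 in.
Total length L = 15 in; A_we = 0.3093 × 15 = 4.64 in².
F_nw = 0.6 F_EXX = 0.6 × 90 = 54 ksi.
φR_n = 0.75 × 54 × 4.64 = 187.9 kips.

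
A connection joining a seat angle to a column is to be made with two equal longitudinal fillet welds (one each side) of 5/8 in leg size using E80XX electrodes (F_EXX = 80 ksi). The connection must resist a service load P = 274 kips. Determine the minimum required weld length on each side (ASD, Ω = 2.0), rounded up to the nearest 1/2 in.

Throat t_e = 0.707 × 0.625 = 0.4419 in.
r_n/Ω = (0.6 × 80 × 0.4419) / 2.0 = 10.6 kip/in.
L_req = P / (r_n/Ω) = 274 / 10.6 = 25.84 in total.
Per side: 25.84 / 2 = 12.92 in.
Round up → use L = 13 in on each side.

L = 13 in on each side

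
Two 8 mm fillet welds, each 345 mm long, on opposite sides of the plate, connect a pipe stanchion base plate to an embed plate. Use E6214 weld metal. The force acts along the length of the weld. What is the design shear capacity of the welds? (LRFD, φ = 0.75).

φR_n ≈ 1090 kN

E62XX → F_EXX = 620 MPa.
Effective throat t_e = 0.707 × 8 = 5.656 mm.
Total length L = 690 mm; A_we = 5.656 × 690 = 3903 mm².
F_nw = 0.6 F_EXX = 0.6 × 620 = 372 MPa.
φR_n = 0.75 × 372 × 3903 × 10⁻³ = 1089 kN.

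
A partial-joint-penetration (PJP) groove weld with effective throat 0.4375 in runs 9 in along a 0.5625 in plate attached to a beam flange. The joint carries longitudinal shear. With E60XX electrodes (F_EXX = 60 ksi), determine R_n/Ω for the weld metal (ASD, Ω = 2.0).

Effective throat (given) t_e = 0.4375 in.
A_we = 0.4375 × 9 = 3.938 in².
F_nw = 0.6 F_EXX = 36 ksi.
R_n/Ω = (36 × 3.938) / 2.0 = 70.88 kips.

R_n/Ω ≈ 70.9 kips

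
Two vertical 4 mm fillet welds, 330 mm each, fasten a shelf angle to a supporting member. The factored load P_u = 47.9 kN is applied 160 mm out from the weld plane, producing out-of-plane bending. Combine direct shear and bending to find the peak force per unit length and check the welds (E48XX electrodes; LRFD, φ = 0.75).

E48XX → F_EXX = 480 MPa.
L_w = 2 × 330 = 660 mm; section modulus (unit throat) S = 2 × L²/6 = 36300 mm².
Direct shear f_v = P/L_w = 47.9×10³/660 = 72.58 N/mm.
Moment M = P × e = 47.9×10³ × 160 = 7664000 N·mm; bending f_b = M/S = 211.1 N/mm.
f_max = √(f_v² + f_b²) = √(72.58² + 211.1²) = 223.3 N/mm.
φr_n = 0.75 × 0.6 × 480 × (0.707 × 4) = 610.8 N/mm → adequate.

f_max ≈ 223 N/mm; adequate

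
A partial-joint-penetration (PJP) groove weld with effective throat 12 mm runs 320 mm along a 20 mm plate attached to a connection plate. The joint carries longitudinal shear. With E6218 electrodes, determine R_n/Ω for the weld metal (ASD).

E62XX → F_EXX = 620 MPa.
Effective throat (given) t_e = 12 mm.
A_we = 12 × 320 = 3840 mm².
F_nw = 0.6 F_EXX = 372 MPa.
R_n/Ω = (372 × 3840) / 2.0 × 10⁻³ = 714.2 kN.

R_n/Ω ≈ 714 kN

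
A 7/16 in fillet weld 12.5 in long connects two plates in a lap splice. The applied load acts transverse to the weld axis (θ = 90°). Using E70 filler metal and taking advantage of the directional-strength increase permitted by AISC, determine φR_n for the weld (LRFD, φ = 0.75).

E70XX → F_EXX = 70 ksi.
t_e = 0.707 × 0.4375 = 0.3093 in; A_we = 0.3093 × 12.5 = 3.866 in².
Directional factor: 1.0 + 0.5 sin^1.5(90°) = 1.5.
F_nw = 0.6 × 70 × 1.5 = 63 ksi.
φR_n = 0.75 × 63 × 3.866 = 182.7 kips.

φR_n ≈ 183 kips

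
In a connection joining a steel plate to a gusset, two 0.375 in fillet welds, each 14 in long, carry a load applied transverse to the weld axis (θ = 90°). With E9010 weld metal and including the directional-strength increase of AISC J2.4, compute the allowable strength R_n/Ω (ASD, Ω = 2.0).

E90XX → F_EXX = 90 ksi.
t_e = 0.707 × 0.375 = 0.2651 in; A_we = 0.2651 × 28 = 7.423 in².
Directional factor: 1.0 + 0.5 sin^1.5(90°) = 1.5.
F_nw = 0.6 × 90 × 1.5 = 81 ksi.
R_n/Ω = (81 × 7.423) / 2.0 = 300.7 kip.

R_n/Ω ≈ 301 kip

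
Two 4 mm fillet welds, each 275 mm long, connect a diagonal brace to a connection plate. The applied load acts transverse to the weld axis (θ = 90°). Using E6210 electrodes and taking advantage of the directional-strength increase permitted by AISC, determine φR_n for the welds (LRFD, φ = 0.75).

E62XX → F_EXX = 620 MPa.
t_e = 0.707 × 4 = 2.828 mm; A_we = 2.828 × 550 = 1555 mm².
Directional factor: 1.0 + 0.5 sin^1.5(90°) = 1.5.
F_nw = 0.6 × 620 × 1.5 = 558 MPa.
φR_n = 0.75 × 558 × 1555 × 10⁻³ = 650.9 kN.

φR_n ≈ 651 kN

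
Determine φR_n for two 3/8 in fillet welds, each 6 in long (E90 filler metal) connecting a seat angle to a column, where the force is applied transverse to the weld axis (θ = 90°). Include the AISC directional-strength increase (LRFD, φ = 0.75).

E90XX → F_EXX = 90 ksi.
t_e = 0.707 × 0.375 = 0.2651 in; A_we = 0.2651 × 12 = 3.181 in².
Directional factor: 1.0 + 0.5 sin^1.5(90°) = 1.5.
F_nw = 0.6 × 90 × 1.5 = 81 ksi.
φR_n = 0.75 × 81 × 3.181 = 193.3 kip.

φR_n ≈ 193 kip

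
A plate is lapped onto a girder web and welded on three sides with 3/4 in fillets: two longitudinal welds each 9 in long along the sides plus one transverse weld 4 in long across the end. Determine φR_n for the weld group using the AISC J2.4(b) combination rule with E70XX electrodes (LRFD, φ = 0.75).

E70XX → F_EXX = 70 ksi.
t_e = 0.707 × 0.75 = 0.5302 in.
R_nwl = 0.6 × 70 × 0.5302 × 18 = 400.9 kip (longitudinal, 2 welds).
R_nwt = 0.6 × 70 × 0.5302 × 4 = 89.08 kip (transverse, base value).
(i) R_nwl + R_nwt = 490 kip; (ii) 0.85 R_nwl + 1.5 R_nwt = 474.4 kip.
R_n = max = 490 kip [governs: (i)]; φR_n = 367.5 kip.

φR_n ≈ 367 kip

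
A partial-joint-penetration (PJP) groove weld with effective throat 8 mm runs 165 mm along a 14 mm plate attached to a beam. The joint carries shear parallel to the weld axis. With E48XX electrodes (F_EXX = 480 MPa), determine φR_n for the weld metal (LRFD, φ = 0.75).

φR_n ≈ 285 kN

Effective throat (given) t_e = 8 mm.
A_we = 8 × 165 = 1320 mm².
F_nw = 0.6 F_EXX = 288 MPa.
φR_n = 0.75 × 288 × 1320 × 10⁻³ = 285.1 kN.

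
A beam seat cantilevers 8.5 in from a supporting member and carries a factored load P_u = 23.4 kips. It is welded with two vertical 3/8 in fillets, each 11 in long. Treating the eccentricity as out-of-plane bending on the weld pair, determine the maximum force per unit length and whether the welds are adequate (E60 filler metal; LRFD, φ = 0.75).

f_max ≈ 5.04 kip/in; adequate

E60XX → F_EXX = 60 ksi.
L_w = 2 × 11 = 22 in; section modulus (unit throat) S = 2 × L²/6 = 40.33 in².
Direct shear f_v = P/L_w = 23.4/22 = 1.064 kip/in.
Moment M = P × e = 23.4 × 8.5 = 198.9 kip·in; bending f_b = M/S = 4.931 kip/in.
f_max = √(f_v² + f_b²) = √(1.064² + 4.931²) = 5.045 kip/in.
φr_n = 0.75 × 0.6 × 60 × (0.707 × 0.375) = 7.158 kip/in → adequate.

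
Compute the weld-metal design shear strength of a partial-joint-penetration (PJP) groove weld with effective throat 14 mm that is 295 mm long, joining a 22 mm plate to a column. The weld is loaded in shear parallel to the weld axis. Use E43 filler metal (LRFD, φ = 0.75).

E43XX → F_EXX = 430 MPa.
Effective throat (given) t_e = 14 mm.
A_we = 14 × 295 = 4130 mm².
F_nw = 0.6 F_EXX = 258 MPa.
φR_n = 0.75 × 258 × 4130 × 10⁻³ = 799.2 kN.

φR_n ≈ 799 kN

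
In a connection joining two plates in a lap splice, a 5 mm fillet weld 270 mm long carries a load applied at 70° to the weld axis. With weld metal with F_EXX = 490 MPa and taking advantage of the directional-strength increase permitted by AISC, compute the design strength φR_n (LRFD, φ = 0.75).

t_e = 0.707 × 5 = 3.535 mm; A_we = 3.535 × 270 = 954.4 mm².
Directional factor: 1.0 + 0.5 sin^1.5(70°) = 1.455.
F_nw = 0.6 × 490 × 1.455 = 427.9 MPa.
φR_n = 0.75 × 427.9 × 954.4 × 10⁻³ = 306.3 kN.

φR_n ≈ 306 kN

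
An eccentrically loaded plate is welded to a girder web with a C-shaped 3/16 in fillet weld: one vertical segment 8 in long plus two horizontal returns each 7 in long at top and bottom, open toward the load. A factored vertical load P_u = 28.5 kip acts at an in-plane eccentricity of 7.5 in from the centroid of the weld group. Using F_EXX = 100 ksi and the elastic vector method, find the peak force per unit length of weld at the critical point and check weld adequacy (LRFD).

Total weld length L_w = 22 in. Treat welds as unit-width lines.
Centroid: x̄ = 2×7×3.5 / 22 = 2.227 in from the vertical weld.
Polar moment about centroid: J = I_x + I_y = [8³/12 + 2×7×4²] + [8×2.227² + 2(7³/12 + 7×1.273²)] = 386.2 in³.
Direct shear f_v = P/L_w = 28.5 / 22 = 1.295 kip/in (vertical).
Torsion M = P·e = 28.5 × 7.5 = 213.75 kip·in.
Critical point at (x, y) = (4.773, 4) from centroid. f_tx = M·y/J = 2.214 kip/in; f_ty = M·x/J = 2.642 kip/in.
Resultant f_max = √[f_tx² + (f_v + f_ty)²] = √[2.214² + (1.295 + 2.642)²] = 4.517 kip/in.
Capacity per unit length: φr_n = 0.75 × 0.6 × 100 × (0.707 × 0.1875) = 5.965 kip/in.
4.517 ≤ 5.965 → adequate.

f_max ≈ 4.52 kip/in; adequate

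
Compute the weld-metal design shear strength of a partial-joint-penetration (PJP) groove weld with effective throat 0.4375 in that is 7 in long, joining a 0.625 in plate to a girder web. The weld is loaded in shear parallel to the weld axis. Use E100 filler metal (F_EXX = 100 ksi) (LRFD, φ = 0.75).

φR_n ≈ 138 kip

Effective throat (given) t_e = 0.4375 in.
A_we = 0.4375 × 7 = 3.062 in².
F_nw = 0.6 F_EXX = 60 ksi.
φR_n = 0.75 × 60 × 3.062 = 137.8 kip.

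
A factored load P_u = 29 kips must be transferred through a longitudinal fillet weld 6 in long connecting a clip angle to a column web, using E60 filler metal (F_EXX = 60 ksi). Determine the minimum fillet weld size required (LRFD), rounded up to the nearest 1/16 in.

Total weld length L = 6 in.
Required throat t_e = P_u / (φ × 0.6 F_EXX × L) = 29 / (0.75 × 0.6 × 60 × 6) = 0.179 in.
Required leg w = t_e / 0.707 = 0.2532 in → use 5/16 in.

w = 5/16 in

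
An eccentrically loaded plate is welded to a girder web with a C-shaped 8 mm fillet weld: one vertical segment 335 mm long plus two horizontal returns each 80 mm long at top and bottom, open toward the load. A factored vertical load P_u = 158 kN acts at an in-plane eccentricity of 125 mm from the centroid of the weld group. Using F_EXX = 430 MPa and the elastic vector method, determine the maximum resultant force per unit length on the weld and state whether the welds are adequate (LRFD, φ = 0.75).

f_max ≈ 643 N/mm; adequate

Total weld length L_w = 495 mm. Treat welds as unit-width lines.
Centroid: x̄ = 2×80×40 / 495 = 12.93 mm from the vertical weld.
Polar moment about centroid: J = I_x + I_y = [335³/12 + 2×80×167.5²] + [335×12.93² + 2(80³/12 + 80×27.07²)] = 7881000 mm³.
Direct shear f_v = P/L_w = 158×10³ / 495 = 319.2 N/mm (vertical).
Torsion M = P·e = 158×10³ × 125 = 19750000 N·mm.
Critical point at (x, y) = (67.07, 167.5) from centroid. f_tx = M·y/J = 419.8 N/mm; f_ty = M·x/J = 168.1 N/mm.
Resultant f_max = √[f_tx² + (f_v + f_ty)²] = √[419.8² + (319.2 + 168.1)²] = 643.2 N/mm.
Capacity per unit length: φr_n = 0.75 × 0.6 × 430 × (0.707 × 8) = 1094 N/mm.
643.2 ≤ 1094 → adequate.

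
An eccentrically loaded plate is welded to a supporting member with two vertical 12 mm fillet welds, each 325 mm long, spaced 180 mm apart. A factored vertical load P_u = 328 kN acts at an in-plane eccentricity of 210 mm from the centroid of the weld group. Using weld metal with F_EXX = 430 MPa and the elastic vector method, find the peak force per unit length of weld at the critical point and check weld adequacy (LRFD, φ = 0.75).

f_max ≈ 1480 N/mm; adequate

Total weld length L_w = 650 mm. Treat welds as unit-width lines.
Polar moment about centroid: J = 2[d³/12 + d(b/2)²] = 2[325³/12 + 325×90²] = 10990000 mm³.
Direct shear f_v = P/L_w = 328×10³ / 650 = 504.6 N/mm (vertical).
Torsion M = P·e = 328×10³ × 210 = 68880000 N·mm.
Critical point at (x, y) = (90, 162.5) from centroid. f_tx = M·y/J = 1019 N/mm; f_ty = M·x/J = 564.3 N/mm.
Resultant f_max = √[f_tx² + (f_v + f_ty)²] = √[1019² + (504.6 + 564.3)²] = 1477 N/mm.
Capacity per unit length: φr_n = 0.75 × 0.6 × 430 × (0.707 × 12) = 1642 N/mm.
1477 ≤ 1642 → adequate.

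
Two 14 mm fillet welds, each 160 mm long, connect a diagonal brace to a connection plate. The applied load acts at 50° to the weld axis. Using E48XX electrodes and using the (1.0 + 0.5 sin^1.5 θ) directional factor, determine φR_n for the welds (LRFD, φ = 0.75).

E48XX → F_EXX = 480 MPa.
t_e = 0.707 × 14 = 9.898 mm; A_we = 9.898 × 320 = 3167 mm².
Directional factor: 1.0 + 0.5 sin^1.5(50°) = 1.335.
F_nw = 0.6 × 480 × 1.335 = 384.5 MPa.
φR_n = 0.75 × 384.5 × 3167 × 10⁻³ = 913.5 kN.

φR_n ≈ 914 kN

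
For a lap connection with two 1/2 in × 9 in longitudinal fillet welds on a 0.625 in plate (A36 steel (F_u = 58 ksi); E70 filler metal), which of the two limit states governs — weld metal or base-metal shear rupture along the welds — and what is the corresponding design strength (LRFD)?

φR_n ≈ 200 kip (weld metal governs)

E70XX → F_EXX = 70 ksi.
t_e = 0.707 × 0.5 = 0.3535 in; L = 18 in.
Weld metal: φR_n = 0.75 × 0.6 × 70 × 0.3535 × 18 = 200.4 kip.
Base metal (shear rupture): φR_n = 0.75 × 0.6 × 58 × 0.625 × 18 = 293.6 kip.
Governing: weld metal.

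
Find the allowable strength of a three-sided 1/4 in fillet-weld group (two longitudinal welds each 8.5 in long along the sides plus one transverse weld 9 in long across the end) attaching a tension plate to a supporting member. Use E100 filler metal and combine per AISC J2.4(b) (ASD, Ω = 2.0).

R_n/Ω ≈ 148 kips

E100XX → F_EXX = 100 ksi.
t_e = 0.707 × 0.25 = 0.1767 in.
R_nwl = 0.6 × 100 × 0.1767 × 17 = 180.3 kips (longitudinal, 2 welds).
R_nwt = 0.6 × 100 × 0.1767 × 9 = 95.44 kips (transverse, base value).
(i) R_nwl + R_nwt = 275.7 kips; (ii) 0.85 R_nwl + 1.5 R_nwt = 296.4 kips.
R_n = max = 296.4 kips [governs: (ii)]; R_n/Ω = 148.2 kips.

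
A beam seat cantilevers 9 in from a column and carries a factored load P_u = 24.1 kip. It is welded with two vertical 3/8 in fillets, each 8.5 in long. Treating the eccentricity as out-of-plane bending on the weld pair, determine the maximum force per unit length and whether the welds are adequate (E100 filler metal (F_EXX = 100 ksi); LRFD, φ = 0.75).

L_w = 2 × 8.5 = 17 in; section modulus (unit throat) S = 2 × L²/6 = 24.08 in².
Direct shear f_v = P/L_w = 24.1/17 = 1.418 kip/in.
Moment M = P × e = 24.1 × 9 = 216.9 kip·in; bending f_b = M/S = 9.006 kip/in.
f_max = √(f_v² + f_b²) = √(1.418² + 9.006²) = 9.117 kip/in.
φr_n = 0.75 × 0.6 × 100 × (0.707 × 0.375) = 11.93 kip/in → adequate.

f_max ≈ 9.12 kip/in; adequate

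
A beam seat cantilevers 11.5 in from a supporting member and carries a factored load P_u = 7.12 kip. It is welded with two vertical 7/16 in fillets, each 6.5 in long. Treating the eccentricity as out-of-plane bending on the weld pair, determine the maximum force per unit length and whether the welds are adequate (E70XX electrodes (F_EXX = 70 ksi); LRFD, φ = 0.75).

f_max ≈ 5.84 kip/in; adequate

L_w = 2 × 6.5 = 13 in; section modulus (unit throat) S = 2 × L²/6 = 14.08 in².
Direct shear f_v = P/L_w = 7.12/13 = 0.5477 kip/in.
Moment M = P × e = 7.12 × 11.5 = 81.88 kip·in; bending f_b = M/S = 5.814 kip/in.
f_max = √(f_v² + f_b²) = √(0.5477² + 5.814²) = 5.84 kip/in.
φr_n = 0.75 × 0.6 × 70 × (0.707 × 0.4375) = 9.743 kip/in → adequate.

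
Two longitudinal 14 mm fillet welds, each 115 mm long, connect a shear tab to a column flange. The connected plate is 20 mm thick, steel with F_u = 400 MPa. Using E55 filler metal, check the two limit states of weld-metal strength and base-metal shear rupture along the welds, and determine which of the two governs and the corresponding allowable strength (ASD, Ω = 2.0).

R_n/Ω ≈ 376 kN (weld metal governs)

E55XX → F_EXX = 550 MPa.
t_e = 0.707 × 14 = 9.898 mm; L = 230 mm.
Weld metal: R_n/Ω = (1/2.0) × 0.6 × 550 × 9.898 × 230 × 10⁻³ = 375.6 kN.
Base metal (shear rupture): R_n/Ω = (1/2.0) × 0.6 × 400 × 20 × 230 × 10⁻³ = 552 kN.
Governing: weld metal.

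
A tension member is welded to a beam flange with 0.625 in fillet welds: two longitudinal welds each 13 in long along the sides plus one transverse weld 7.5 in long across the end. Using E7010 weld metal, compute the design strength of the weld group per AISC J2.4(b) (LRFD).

φR_n ≈ 466 kip

E70XX → F_EXX = 70 ksi.
t_e = 0.707 × 0.625 = 0.4419 in.
R_nwl = 0.6 × 70 × 0.4419 × 26 = 482.5 kip (longitudinal, 2 welds).
R_nwt = 0.6 × 70 × 0.4419 × 7.5 = 139.2 kip (transverse, base value).
(i) R_nwl + R_nwt = 621.7 kip; (ii) 0.85 R_nwl + 1.5 R_nwt = 618.9 kip.
R_n = max = 621.7 kip [governs: (i)]; φR_n = 466.3 kip.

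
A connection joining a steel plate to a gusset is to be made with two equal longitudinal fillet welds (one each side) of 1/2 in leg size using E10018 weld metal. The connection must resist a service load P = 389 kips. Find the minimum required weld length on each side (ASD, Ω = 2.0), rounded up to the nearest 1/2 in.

E100XX → F_EXX = 100 ksi.
Throat t_e = 0.707 × 0.5 = 0.3535 in.
r_n/Ω = (0.6 × 100 × 0.3535) / 2.0 = 10.6 kip/in.
L_req = P / (r_n/Ω) = 389 / 10.6 = 36.68 in total.
Per side: 36.68 / 2 = 18.34 in.
Round up → use L = 18.5 in on each side.

L = 18.5 in on each side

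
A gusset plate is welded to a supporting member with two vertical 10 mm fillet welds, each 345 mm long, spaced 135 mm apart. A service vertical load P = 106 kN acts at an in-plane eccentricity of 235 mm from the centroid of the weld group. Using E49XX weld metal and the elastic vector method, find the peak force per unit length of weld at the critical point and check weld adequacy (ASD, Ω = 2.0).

E49XX → F_EXX = 490 MPa.
Total weld length L_w = 690 mm. Treat welds as unit-width lines.
Polar moment about centroid: J = 2[d³/12 + d(b/2)²] = 2[345³/12 + 345×67.5²] = 9988000 mm³.
Direct shear f_v = P/L_w = 106×10³ / 690 = 153.6 N/mm (vertical).
Torsion M = P·e = 106×10³ × 235 = 24910000 N·mm.
Critical point at (x, y) = (67.5, 172.5) from centroid. f_tx = M·y/J = 430.2 N/mm; f_ty = M·x/J = 168.3 N/mm.
Resultant f_max = √[f_tx² + (f_v + f_ty)²] = √[430.2² + (153.6 + 168.3)²] = 537.4 N/mm.
Capacity per unit length: r_n/Ω = (1/2.0) × 0.6 × 490 × (0.707 × 10) = 1039 N/mm.
537.4 ≤ 1039 → adequate.

f_max ≈ 537 N/mm; adequate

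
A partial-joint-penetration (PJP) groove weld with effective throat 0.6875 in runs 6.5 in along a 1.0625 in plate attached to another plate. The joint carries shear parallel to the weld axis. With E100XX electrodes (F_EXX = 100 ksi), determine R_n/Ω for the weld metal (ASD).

Effective throat (given) t_e = 0.6875 in.
A_we = 0.6875 × 6.5 = 4.469 in².
F_nw = 0.6 F_EXX = 60 ksi.
R_n/Ω = (60 × 4.469) / 2.0 = 134.1 kips.

R_n/Ω ≈ 134 kips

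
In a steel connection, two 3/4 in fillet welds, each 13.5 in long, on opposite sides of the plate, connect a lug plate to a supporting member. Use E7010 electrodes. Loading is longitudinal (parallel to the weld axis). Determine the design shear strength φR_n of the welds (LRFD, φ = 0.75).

E70XX → F_EXX = 70 ksi.
Effective throat t_e = 0.707 × 0.75 = 0.5302 in.
Total length L = 27 in; A_we = 0.5302 × 27 = 14.32 in².
F_nw = 0.6 F_EXX = 0.6 × 70 = 42 ksi.
φR_n = 0.75 × 42 × 14.32 = 451 kip.

φR_n ≈ 451 kip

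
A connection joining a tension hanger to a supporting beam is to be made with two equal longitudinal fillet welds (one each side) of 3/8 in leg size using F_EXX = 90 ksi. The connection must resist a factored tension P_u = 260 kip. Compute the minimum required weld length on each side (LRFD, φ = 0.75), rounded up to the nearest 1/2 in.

L = 12.5 in on each side

Throat t_e = 0.707 × 0.375 = 0.2651 in.
φr_n = 0.75 × 0.6 × 90 × 0.2651 = 10.74 kip/in.
L_req = P_u / φr_n = 260 / 10.74 = 24.21 in total.
Per side: 24.21 / 2 = 12.11 in.
Round up → use L = 12.5 in on each side.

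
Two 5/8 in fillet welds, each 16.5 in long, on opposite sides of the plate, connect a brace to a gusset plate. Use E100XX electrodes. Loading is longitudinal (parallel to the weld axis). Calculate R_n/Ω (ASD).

R_n/Ω ≈ 437 kips

E100XX → F_EXX = 100 ksi.
Effective throat t_e = 0.707 × 0.625 = 0.4419 in.
Total length L = 33 in; A_we = 0.4419 × 33 = 14.58 in².
F_nw = 0.6 F_EXX = 0.6 × 100 = 60 ksi.
R_n = 60 × 14.58 = 874.9 kips; R_n/Ω = 874.9/2.0 = 437.5 kips.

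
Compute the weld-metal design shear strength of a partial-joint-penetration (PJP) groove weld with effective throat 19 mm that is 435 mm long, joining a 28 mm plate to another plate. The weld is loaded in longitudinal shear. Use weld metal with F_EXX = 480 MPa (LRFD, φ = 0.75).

Effective throat (given) t_e = 19 mm.
A_we = 19 × 435 = 8265 mm².
F_nw = 0.6 F_EXX = 288 MPa.
φR_n = 0.75 × 288 × 8265 × 10⁻³ = 1785 kN.

φR_n ≈ 1790 kN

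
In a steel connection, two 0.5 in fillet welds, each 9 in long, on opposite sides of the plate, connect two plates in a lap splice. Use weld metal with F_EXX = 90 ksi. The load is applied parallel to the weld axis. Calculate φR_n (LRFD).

Effective throat t_e = 0.707 × 0.5 = 0.3535 in.
Total length L = 18 in; A_we = 0.3535 × 18 = 6.363 in².
F_nw = 0.6 F_EXX = 0.6 × 90 = 54 ksi.
φR_n = 0.75 × 54 × 6.363 = 257.7 kip.

φR_n ≈ 258 kip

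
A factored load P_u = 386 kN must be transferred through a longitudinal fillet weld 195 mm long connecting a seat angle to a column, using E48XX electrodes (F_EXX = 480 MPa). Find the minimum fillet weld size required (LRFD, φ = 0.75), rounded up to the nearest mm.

Total weld length L = 195 mm.
Required throat t_e = P_u / (φ × 0.6 F_EXX × L) = 386 / (0.75 × 0.6 × 480 × 195 × 10⁻³) = 9.164 mm.
Required leg w = t_e / 0.707 = 12.96 mm → use 13 mm.

w = 13 mm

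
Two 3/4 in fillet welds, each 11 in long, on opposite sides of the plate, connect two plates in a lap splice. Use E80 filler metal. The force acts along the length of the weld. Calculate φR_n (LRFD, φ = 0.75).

φR_n ≈ 420 kip

E80XX → F_EXX = 80 ksi.
Effective throat t_e = 0.707 × 0.75 = 0.5302 in.
Total length L = 22 in; A_we = 0.5302 × 22 = 11.67 in².
F_nw = 0.6 F_EXX = 0.6 × 80 = 48 ksi.
φR_n = 0.75 × 48 × 11.67 = 420 kip.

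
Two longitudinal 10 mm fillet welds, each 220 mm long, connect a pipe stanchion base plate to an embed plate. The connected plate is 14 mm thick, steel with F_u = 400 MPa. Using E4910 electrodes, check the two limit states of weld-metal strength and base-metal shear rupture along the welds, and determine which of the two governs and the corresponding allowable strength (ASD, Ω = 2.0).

E49XX → F_EXX = 490 MPa.
t_e = 0.707 × 10 = 7.07 mm; L = 440 mm.
Weld metal: R_n/Ω = (1/2.0) × 0.6 × 490 × 7.07 × 440 × 10⁻³ = 457.3 kN.
Base metal (shear rupture): R_n/Ω = (1/2.0) × 0.6 × 400 × 14 × 440 × 10⁻³ = 739.2 kN.
Governing: weld metal.

R_n/Ω ≈ 457 kN (weld metal governs)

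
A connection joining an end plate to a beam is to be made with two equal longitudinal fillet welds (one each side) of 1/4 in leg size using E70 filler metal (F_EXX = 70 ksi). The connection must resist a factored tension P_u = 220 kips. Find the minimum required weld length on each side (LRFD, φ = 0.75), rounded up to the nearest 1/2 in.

L = 20 in on each side

Throat t_e = 0.707 × 0.25 = 0.1767 in.
φr_n = 0.75 × 0.6 × 70 × 0.1767 = 5.568 kips/in.
L_req = P_u / φr_n = 220 / 5.568 = 39.51 in total.
Per side: 39.51 / 2 = 19.76 in.
Round up → use L = 20 in on each side.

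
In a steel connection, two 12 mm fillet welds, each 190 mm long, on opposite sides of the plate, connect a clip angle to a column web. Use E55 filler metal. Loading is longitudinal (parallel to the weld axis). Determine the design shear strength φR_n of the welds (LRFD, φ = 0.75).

E55XX → F_EXX = 550 MPa.
Effective throat t_e = 0.707 × 12 = 8.484 mm.
Total length L = 380 mm; A_we = 8.484 × 380 = 3224 mm².
F_nw = 0.6 F_EXX = 0.6 × 550 = 330 MPa.
φR_n = 0.75 × 330 × 3224 × 10⁻³ = 797.9 kN.

φR_n ≈ 798 kN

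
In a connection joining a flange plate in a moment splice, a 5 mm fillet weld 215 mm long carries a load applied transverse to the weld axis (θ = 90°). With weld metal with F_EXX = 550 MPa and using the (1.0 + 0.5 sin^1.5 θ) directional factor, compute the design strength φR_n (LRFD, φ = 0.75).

t_e = 0.707 × 5 = 3.535 mm; A_we = 3.535 × 215 = 760 mm².
Directional factor: 1.0 + 0.5 sin^1.5(90°) = 1.5.
F_nw = 0.6 × 550 × 1.5 = 495 MPa.
φR_n = 0.75 × 495 × 760 × 10⁻³ = 282.2 kN.

φR_n ≈ 282 kN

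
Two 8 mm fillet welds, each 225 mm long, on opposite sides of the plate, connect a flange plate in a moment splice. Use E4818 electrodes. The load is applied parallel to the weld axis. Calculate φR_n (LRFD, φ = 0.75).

φR_n ≈ 550 kN

E48XX → F_EXX = 480 MPa.
Effective throat t_e = 0.707 × 8 = 5.656 mm.
Total length L = 450 mm; A_we = 5.656 × 450 = 2545 mm².
F_nw = 0.6 F_EXX = 0.6 × 480 = 288 MPa.
φR_n = 0.75 × 288 × 2545 × 10⁻³ = 549.8 kN.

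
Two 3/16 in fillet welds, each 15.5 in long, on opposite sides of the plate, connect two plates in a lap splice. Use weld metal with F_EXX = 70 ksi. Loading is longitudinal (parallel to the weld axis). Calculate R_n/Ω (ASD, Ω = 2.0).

R_n/Ω ≈ 86.3 kip

Effective throat t_e = 0.707 × 0.1875 = 0.1326 in.
Total length L = 31 in; A_we = 0.1326 × 31 = 4.109 in².
F_nw = 0.6 F_EXX = 0.6 × 70 = 42 ksi.
R_n = 42 × 4.109 = 172.6 kip; R_n/Ω = 172.6/2.0 = 86.3 kip.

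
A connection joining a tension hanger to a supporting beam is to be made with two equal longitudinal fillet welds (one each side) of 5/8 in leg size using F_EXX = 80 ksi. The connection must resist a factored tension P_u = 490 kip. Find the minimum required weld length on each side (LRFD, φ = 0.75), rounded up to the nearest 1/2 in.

L = 15.5 in on each side

Throat t_e = 0.707 × 0.625 = 0.4419 in.
φr_n = 0.75 × 0.6 × 80 × 0.4419 = 15.91 kip/in.
L_req = P_u / φr_n = 490 / 15.91 = 30.8 in total.
Per side: 30.8 / 2 = 15.4 in.
Round up → use L = 15.5 in on each side.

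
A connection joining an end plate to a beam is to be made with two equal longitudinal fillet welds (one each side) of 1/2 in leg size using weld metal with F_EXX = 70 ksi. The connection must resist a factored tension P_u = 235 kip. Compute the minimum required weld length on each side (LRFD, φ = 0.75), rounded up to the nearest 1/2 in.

L = 11 in on each side

Throat t_e = 0.707 × 0.5 = 0.3535 in.
φr_n = 0.75 × 0.6 × 70 × 0.3535 = 11.14 kip/in.
L_req = P_u / φr_n = 235 / 11.14 = 21.1 in total.
Per side: 21.1 / 2 = 10.55 in.
Round up → use L = 11 in on each side.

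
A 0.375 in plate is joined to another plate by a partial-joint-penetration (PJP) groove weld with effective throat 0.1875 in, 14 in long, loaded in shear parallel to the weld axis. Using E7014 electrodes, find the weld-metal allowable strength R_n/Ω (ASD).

R_n/Ω ≈ 55.1 kips

E70XX → F_EXX = 70 ksi.
Effective throat (given) t_e = 0.1875 in.
A_we = 0.1875 × 14 = 2.625 in².
F_nw = 0.6 F_EXX = 42 ksi.
R_n/Ω = (42 × 2.625) / 2.0 = 55.12 kips.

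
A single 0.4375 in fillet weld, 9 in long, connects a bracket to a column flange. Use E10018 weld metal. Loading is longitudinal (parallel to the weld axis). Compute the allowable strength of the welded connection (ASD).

R_n/Ω ≈ 83.5 kip

E100XX → F_EXX = 100 ksi.
Effective throat t_e = 0.707 × 0.4375 = 0.3093 in.
Total length L = 9 in; A_we = 0.3093 × 9 = 2.784 in².
F_nw = 0.6 F_EXX = 0.6 × 100 = 60 ksi.
R_n = 60 × 2.784 = 167 kip; R_n/Ω = 167/2.0 = 83.51 kip.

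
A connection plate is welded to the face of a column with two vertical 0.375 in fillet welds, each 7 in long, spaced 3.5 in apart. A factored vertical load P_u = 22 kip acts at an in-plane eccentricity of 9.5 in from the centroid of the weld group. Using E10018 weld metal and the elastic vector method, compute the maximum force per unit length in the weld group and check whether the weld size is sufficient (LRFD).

f_max ≈ 8.99 kip/in; adequate

E100XX → F_EXX = 100 ksi.
Total weld length L_w = 14 in. Treat welds as unit-width lines.
Polar moment about centroid: J = 2[d³/12 + d(b/2)²] = 2[7³/12 + 7×1.75²] = 100 in³.
Direct shear f_v = P/L_w = 22 / 14 = 1.571 kip/in (vertical).
Torsion M = P·e = 22 × 9.5 = 209 kip·in.
Critical point at (x, y) = (1.75, 3.5) from centroid. f_tx = M·y/J = 7.312 kip/in; f_ty = M·x/J = 3.656 kip/in.
Resultant f_max = √[f_tx² + (f_v + f_ty)²] = √[7.312² + (1.571 + 3.656)²] = 8.988 kip/in.
Capacity per unit length: φr_n = 0.75 × 0.6 × 100 × (0.707 × 0.375) = 11.93 kip/in.
8.988 ≤ 11.93 → adequate.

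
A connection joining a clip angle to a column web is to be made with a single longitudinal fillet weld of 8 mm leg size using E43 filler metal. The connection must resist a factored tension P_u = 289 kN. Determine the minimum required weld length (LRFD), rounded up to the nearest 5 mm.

E43XX → F_EXX = 430 MPa.
Throat t_e = 0.707 × 8 = 5.656 mm.
φr_n = 0.75 × 0.6 × 430 × 5.656 × 10⁻³ = 1.094 kN/mm.
L_req = P_u / φr_n = 289 / 1.094 = 264.1 mm total.
Round up → use L = 265 mm.

L = 265 mm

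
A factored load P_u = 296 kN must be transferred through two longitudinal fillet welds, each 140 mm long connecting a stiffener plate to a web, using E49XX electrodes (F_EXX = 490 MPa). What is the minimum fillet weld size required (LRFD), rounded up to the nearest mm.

w = 7 mm

Total weld length L = 280 mm.
Required throat t_e = P_u / (φ × 0.6 F_EXX × L) = 296 / (0.75 × 0.6 × 490 × 280 × 10⁻³) = 4.794 mm.
Required leg w = t_e / 0.707 = 6.781 mm → use 7 mm.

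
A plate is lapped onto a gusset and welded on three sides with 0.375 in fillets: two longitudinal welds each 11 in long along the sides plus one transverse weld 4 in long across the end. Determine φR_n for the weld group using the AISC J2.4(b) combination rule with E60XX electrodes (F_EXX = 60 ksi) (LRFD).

φR_n ≈ 186 kip

t_e = 0.707 × 0.375 = 0.2651 in.
R_nwl = 0.6 × 60 × 0.2651 × 22 = 210 kip (longitudinal, 2 welds).
R_nwt = 0.6 × 60 × 0.2651 × 4 = 38.18 kip (transverse, base value).
(i) R_nwl + R_nwt = 248.2 kip; (ii) 0.85 R_nwl + 1.5 R_nwt = 235.7 kip.
R_n = max = 248.2 kip [governs: (i)]; φR_n = 186.1 kip.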